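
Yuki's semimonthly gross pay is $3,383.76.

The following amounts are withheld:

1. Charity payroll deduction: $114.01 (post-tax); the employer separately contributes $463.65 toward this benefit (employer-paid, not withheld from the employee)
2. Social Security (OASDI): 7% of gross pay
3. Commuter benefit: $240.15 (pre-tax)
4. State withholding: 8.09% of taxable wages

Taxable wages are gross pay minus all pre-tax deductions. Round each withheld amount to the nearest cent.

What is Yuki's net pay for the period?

$2,538.42

Commuter benefit: $240.15
Taxable wages = $3,383.76 − $240.15 = $3,143.61
State withholding: $3,143.61 × 0.0809 = $254.32
Social Security (OASDI): $3,383.76 × 0.07 = $236.86
Charity payroll deduction: $114.01
(Employer's $463.65 toward charity payroll deduction is not withheld from the employee.)
Total deductions = $240.15 + $254.32 + $236.86 + $114.01 = $845.34
Net pay = $3,383.76 − $845.34 = $2,538.42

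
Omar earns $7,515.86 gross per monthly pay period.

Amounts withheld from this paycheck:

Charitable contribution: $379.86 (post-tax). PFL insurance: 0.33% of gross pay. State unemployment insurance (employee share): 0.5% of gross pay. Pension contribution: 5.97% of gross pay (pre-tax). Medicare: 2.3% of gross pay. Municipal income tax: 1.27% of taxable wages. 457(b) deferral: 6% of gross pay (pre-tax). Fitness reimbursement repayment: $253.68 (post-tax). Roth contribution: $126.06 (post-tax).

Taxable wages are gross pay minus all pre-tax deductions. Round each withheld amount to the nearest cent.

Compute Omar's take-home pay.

$5,537.34

Pension contribution: $7,515.86 × 0.0597 = $448.70
457(b) deferral: $7,515.86 × 0.06 = $450.95
Pre-tax total = $448.70 + $450.95 = $899.65
Taxable wages = $7,515.86 − $899.65 = $6,616.21
Municipal income tax: $6,616.21 × 0.0127 = $84.03
PFL insurance: $7,515.86 × 0.0033 = $24.80
Medicare: $7,515.86 × 0.023 = $172.86
State unemployment insurance (employee share): $7,515.86 × 0.005 = $37.58
Charitable contribution: $379.86
Roth contribution: $126.06
Fitness reimbursement repayment: $253.68
Total deductions = $448.70 + $450.95 + $84.03 + $24.80 + $172.86 + $37.58 + $379.86 + $126.06 + $253.68 = $1,978.52
Net pay = $7,515.86 − $1,978.52 = $5,537.34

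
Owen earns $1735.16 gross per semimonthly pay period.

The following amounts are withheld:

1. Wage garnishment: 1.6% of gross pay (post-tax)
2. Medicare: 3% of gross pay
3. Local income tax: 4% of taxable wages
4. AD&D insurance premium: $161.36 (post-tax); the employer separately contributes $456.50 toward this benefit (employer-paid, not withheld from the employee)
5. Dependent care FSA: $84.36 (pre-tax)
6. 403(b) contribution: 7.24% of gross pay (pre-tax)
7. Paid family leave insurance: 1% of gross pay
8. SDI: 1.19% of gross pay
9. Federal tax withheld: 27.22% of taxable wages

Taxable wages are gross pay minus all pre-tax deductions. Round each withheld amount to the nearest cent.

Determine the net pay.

Dependent care FSA: $84.36
403(b) contribution: $1735.16 × 0.0724 = $125.63
Pre-tax total = $84.36 + $125.63 = $209.99
Taxable wages = $1735.16 − $209.99 = $1525.17
Local income tax: $1525.17 × 0.04 = $61.01
Federal tax withheld: $1525.17 × 0.2722 = $415.15
Paid family leave insurance: $1735.16 × 0.01 = $17.35
Medicare: $1735.16 × 0.03 = $52.05
SDI: $1735.16 × 0.0119 = $20.65
Wage garnishment: $1735.16 × 0.016 = $27.76
AD&D insurance premium: $161.36
(Employer's $456.50 toward AD&D insurance premium is not withheld from the employee.)
Total deductions = $84.36 + $125.63 + $61.01 + $415.15 + $17.35 + $52.05 + $20.65 + $27.76 + $161.36 = $965.32
Net pay = $1735.16 − $965.32 = $769.84

$769.84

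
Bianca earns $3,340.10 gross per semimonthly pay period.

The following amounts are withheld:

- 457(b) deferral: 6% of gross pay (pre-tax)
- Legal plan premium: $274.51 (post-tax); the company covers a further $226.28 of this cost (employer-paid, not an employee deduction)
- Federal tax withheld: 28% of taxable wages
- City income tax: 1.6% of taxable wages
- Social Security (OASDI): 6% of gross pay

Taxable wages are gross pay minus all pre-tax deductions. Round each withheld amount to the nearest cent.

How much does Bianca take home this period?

$1,735.42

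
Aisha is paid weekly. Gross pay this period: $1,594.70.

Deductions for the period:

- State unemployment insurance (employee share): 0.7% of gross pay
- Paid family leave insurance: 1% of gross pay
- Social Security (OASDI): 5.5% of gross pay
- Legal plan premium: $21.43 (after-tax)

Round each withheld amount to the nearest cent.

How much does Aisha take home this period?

Social Security (OASDI): $1,594.70 × 0.055 = $87.71
State unemployment insurance (employee share): $1,594.70 × 0.007 = $11.16
Paid family leave insurance: $1,594.70 × 0.01 = $15.95
Legal plan premium: $21.43
Total deductions = $87.71 + $11.16 + $15.95 + $21.43 = $136.25
Net pay = $1,594.70 − $136.25 = $1,458.45

$1,458.45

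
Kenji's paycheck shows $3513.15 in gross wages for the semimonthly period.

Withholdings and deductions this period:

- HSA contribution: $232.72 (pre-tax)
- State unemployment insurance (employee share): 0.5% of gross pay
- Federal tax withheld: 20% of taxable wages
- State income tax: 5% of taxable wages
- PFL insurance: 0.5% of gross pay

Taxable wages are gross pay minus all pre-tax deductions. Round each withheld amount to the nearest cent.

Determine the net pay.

HSA contribution: $232.72
Taxable wages = $3513.15 − $232.72 = $3280.43
Federal tax withheld: $3280.43 × 0.2 = $656.09
State income tax: $3280.43 × 0.05 = $164.02
PFL insurance: $3513.15 × 0.005 = $17.57
State unemployment insurance (employee share): $3513.15 × 0.005 = $17.57
Total deductions = $232.72 + $656.09 + $164.02 + $17.57 + $17.57 = $1087.97
Net pay = $3513.15 − $1087.97 = $2425.18

$2425.18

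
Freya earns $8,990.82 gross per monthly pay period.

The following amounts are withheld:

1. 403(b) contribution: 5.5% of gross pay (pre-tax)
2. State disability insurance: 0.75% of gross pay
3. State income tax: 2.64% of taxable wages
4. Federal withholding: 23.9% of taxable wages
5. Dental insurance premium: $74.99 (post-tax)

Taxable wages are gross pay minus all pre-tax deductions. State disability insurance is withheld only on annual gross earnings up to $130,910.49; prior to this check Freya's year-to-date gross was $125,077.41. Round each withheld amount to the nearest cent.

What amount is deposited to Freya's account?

$6,122.66

403(b) contribution: $8,990.82 × 0.055 = $494.50
Taxable wages = $8,990.82 − $494.50 = $8,496.32
State income tax: $8,496.32 × 0.0264 = $224.30
Federal withholding: $8,496.32 × 0.239 = $2,030.62
State disability insurance: only $130,910.49 − $125,077.41 = $5,833.08 of this check is subject → $5,833.08 × 0.0075 = $43.75
Dental insurance premium: $74.99
Total deductions = $494.50 + $224.30 + $2,030.62 + $43.75 + $74.99 = $2,868.16
Net pay = $8,990.82 − $2,868.16 = $6,122.66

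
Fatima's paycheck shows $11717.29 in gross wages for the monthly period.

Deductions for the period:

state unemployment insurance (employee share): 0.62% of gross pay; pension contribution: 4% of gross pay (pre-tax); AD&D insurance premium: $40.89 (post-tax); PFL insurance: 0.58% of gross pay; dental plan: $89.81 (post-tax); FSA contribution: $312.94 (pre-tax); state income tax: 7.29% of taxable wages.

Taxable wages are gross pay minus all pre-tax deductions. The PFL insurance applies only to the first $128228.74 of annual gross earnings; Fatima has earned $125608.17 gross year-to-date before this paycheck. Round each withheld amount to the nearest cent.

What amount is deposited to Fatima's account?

$9919.90

FSA contribution: $312.94
Pension contribution: $11717.29 × 0.04 = $468.69
Pre-tax total = $312.94 + $468.69 = $781.63
Taxable wages = $11717.29 − $781.63 = $10935.66
State income tax: $10935.66 × 0.0729 = $797.21
PFL insurance: only $128228.74 − $125608.17 = $2620.57 of this check is subject → $2620.57 × 0.0058 = $15.20
State unemployment insurance (employee share): $11717.29 × 0.0062 = $72.65
AD&D insurance premium: $40.89
Dental plan: $89.81
Total deductions = $312.94 + $468.69 + $797.21 + $15.20 + $72.65 + $40.89 + $89.81 = $1797.39
Net pay = $11717.29 − $1797.39 = $9919.90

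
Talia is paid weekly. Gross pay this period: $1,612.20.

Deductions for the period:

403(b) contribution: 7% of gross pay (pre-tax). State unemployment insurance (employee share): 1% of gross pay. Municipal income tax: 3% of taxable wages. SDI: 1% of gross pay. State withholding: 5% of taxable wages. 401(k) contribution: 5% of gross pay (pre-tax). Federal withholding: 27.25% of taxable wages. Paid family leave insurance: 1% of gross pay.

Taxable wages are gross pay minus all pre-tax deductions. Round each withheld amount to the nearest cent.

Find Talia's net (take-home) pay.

$870.27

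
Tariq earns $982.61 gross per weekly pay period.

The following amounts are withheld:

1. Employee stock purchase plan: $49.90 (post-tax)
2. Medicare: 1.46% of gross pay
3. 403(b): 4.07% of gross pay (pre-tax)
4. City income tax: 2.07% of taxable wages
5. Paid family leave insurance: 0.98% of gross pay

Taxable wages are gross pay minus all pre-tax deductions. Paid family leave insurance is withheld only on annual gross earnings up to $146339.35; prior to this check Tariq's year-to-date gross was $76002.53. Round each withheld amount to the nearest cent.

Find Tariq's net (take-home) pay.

$849.23

403(b): $982.61 × 0.0407 = $39.99
Taxable wages = $982.61 − $39.99 = $942.62
City income tax: $942.62 × 0.0207 = $19.51
Paid family leave insurance: cap not yet reached, full $982.61 is subject → $982.61 × 0.0098 = $9.63
Medicare: $982.61 × 0.0146 = $14.35
Employee stock purchase plan: $49.90
Total deductions = $39.99 + $19.51 + $9.63 + $14.35 + $49.90 = $133.38
Net pay = $982.61 − $133.38 = $849.23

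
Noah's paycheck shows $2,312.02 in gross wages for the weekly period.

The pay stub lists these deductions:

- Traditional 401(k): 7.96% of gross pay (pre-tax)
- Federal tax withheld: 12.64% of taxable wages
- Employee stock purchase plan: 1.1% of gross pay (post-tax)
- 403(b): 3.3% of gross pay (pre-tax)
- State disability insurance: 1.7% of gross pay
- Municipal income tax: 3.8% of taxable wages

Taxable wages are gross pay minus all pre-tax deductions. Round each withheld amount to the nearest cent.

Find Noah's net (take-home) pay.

403(b): $2,312.02 × 0.033 = $76.30
Traditional 401(k): $2,312.02 × 0.0796 = $184.04
Pre-tax total = $76.30 + $184.04 = $260.34
Taxable wages = $2,312.02 − $260.34 = $2,051.68
Municipal income tax: $2,051.68 × 0.038 = $77.96
Federal tax withheld: $2,051.68 × 0.1264 = $259.33
State disability insurance: $2,312.02 × 0.017 = $39.30
Employee stock purchase plan: $2,312.02 × 0.011 = $25.43
Total deductions = $76.30 + $184.04 + $77.96 + $259.33 + $39.30 + $25.43 = $662.36
Net pay = $2,312.02 − $662.36 = $1,649.66

$1,649.66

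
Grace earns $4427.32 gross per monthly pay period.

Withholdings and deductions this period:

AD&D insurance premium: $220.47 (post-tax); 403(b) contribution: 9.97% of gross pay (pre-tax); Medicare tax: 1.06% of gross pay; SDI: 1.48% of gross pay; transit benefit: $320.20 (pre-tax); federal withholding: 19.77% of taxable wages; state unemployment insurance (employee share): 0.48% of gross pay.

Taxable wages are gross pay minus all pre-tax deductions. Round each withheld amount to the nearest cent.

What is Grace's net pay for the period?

$2586.84

Transit benefit: $320.20
403(b) contribution: $4427.32 × 0.0997 = $441.40
Pre-tax total = $320.20 + $441.40 = $761.60
Taxable wages = $4427.32 − $761.60 = $3665.72
Federal withholding: $3665.72 × 0.1977 = $724.71
State unemployment insurance (employee share): $4427.32 × 0.0048 = $21.25
Medicare tax: $4427.32 × 0.0106 = $46.93
SDI: $4427.32 × 0.0148 = $65.52
AD&D insurance premium: $220.47
Total deductions = $320.20 + $441.40 + $724.71 + $21.25 + $46.93 + $65.52 + $220.47 = $1840.48
Net pay = $4427.32 − $1840.48 = $2586.84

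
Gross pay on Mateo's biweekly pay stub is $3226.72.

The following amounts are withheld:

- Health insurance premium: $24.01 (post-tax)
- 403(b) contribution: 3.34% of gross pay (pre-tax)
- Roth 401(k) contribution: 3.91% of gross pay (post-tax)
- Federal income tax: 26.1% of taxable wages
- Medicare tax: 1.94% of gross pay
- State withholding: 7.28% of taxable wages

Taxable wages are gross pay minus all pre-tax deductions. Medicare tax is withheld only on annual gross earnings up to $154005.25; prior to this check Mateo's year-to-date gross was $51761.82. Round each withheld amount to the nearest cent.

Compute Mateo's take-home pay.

403(b) contribution: $3226.72 × 0.0334 = $107.77
Taxable wages = $3226.72 − $107.77 = $3118.95
State withholding: $3118.95 × 0.0728 = $227.06
Federal income tax: $3118.95 × 0.261 = $814.05
Medicare tax: cap not yet reached, full $3226.72 is subject → $3226.72 × 0.0194 = $62.60
Roth 401(k) contribution: $3226.72 × 0.0391 = $126.16
Health insurance premium: $24.01
Total deductions = $107.77 + $227.06 + $814.05 + $62.60 + $126.16 + $24.01 = $1361.65
Net pay = $3226.72 − $1361.65 = $1865.07

$1865.07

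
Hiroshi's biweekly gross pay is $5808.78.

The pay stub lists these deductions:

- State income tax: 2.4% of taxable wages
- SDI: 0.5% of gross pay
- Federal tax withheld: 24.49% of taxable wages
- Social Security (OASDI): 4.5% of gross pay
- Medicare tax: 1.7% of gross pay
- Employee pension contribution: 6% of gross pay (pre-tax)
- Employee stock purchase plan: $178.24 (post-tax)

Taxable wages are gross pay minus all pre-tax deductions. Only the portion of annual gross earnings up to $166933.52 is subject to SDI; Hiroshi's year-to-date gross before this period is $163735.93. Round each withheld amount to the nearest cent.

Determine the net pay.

Employee pension contribution: $5808.78 × 0.06 = $348.53
Taxable wages = $5808.78 − $348.53 = $5460.25
Federal tax withheld: $5460.25 × 0.2449 = $1337.22
State income tax: $5460.25 × 0.024 = $131.05
SDI: only $166933.52 − $163735.93 = $3197.59 of this check is subject → $3197.59 × 0.005 = $15.99
Social Security (OASDI): $5808.78 × 0.045 = $261.40
Medicare tax: $5808.78 × 0.017 = $98.75
Employee stock purchase plan: $178.24
Total deductions = $348.53 + $1337.22 + $131.05 + $15.99 + $261.40 + $98.75 + $178.24 = $2371.18
Net pay = $5808.78 − $2371.18 = $3437.60

$3437.60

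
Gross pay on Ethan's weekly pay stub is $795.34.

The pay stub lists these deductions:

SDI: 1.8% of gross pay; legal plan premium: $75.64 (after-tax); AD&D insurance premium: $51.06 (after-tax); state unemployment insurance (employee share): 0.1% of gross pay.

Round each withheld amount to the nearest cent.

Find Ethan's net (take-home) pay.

$653.52

State unemployment insurance (employee share): $795.34 × 0.001 = $0.80
SDI: $795.34 × 0.018 = $14.32
Legal plan premium: $75.64
AD&D insurance premium: $51.06
Total deductions = $0.80 + $14.32 + $75.64 + $51.06 = $141.82
Net pay = $795.34 − $141.82 = $653.52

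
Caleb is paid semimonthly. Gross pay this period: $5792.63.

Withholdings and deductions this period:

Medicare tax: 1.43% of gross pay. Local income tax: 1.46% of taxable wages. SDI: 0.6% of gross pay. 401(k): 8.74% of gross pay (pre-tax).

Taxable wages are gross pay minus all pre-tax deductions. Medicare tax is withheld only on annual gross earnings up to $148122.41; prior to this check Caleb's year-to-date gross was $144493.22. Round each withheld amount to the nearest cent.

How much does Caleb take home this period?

$5122.51

401(k): $5792.63 × 0.0874 = $506.28
Taxable wages = $5792.63 − $506.28 = $5286.35
Local income tax: $5286.35 × 0.0146 = $77.18
SDI: $5792.63 × 0.006 = $34.76
Medicare tax: only $148122.41 − $144493.22 = $3629.19 of this check is subject → $3629.19 × 0.0143 = $51.90
Total deductions = $506.28 + $77.18 + $34.76 + $51.90 = $670.12
Net pay = $5792.63 − $670.12 = $5122.51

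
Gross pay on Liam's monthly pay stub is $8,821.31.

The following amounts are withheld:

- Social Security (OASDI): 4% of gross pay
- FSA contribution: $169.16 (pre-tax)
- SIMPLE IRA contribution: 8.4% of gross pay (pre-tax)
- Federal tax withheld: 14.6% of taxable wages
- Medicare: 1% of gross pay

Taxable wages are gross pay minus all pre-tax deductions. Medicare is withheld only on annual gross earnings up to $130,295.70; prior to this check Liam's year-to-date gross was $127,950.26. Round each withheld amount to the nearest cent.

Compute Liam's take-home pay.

FSA contribution: $169.16
SIMPLE IRA contribution: $8,821.31 × 0.084 = $740.99
Pre-tax total = $169.16 + $740.99 = $910.15
Taxable wages = $8,821.31 − $910.15 = $7,911.16
Federal tax withheld: $7,911.16 × 0.146 = $1,155.03
Medicare: only $130,295.70 − $127,950.26 = $2,345.44 of this check is subject → $2,345.44 × 0.01 = $23.45
Social Security (OASDI): $8,821.31 × 0.04 = $352.85
Total deductions = $169.16 + $740.99 + $1,155.03 + $23.45 + $352.85 = $2,441.48
Net pay = $8,821.31 − $2,441.48 = $6,379.83

$6,379.83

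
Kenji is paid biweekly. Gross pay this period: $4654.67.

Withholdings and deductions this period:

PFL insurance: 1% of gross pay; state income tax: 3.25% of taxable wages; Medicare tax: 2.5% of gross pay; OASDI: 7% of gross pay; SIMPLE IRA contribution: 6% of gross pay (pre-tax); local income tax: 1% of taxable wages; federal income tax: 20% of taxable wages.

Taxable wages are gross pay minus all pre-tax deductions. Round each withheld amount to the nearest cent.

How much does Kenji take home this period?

$2825.61

SIMPLE IRA contribution: $4654.67 × 0.06 = $279.28
Taxable wages = $4654.67 − $279.28 = $4375.39
State income tax: $4375.39 × 0.0325 = $142.20
Federal income tax: $4375.39 × 0.2 = $875.08
Local income tax: $4375.39 × 0.01 = $43.75
OASDI: $4654.67 × 0.07 = $325.83
PFL insurance: $4654.67 × 0.01 = $46.55
Medicare tax: $4654.67 × 0.025 = $116.37
Total deductions = $279.28 + $142.20 + $875.08 + $43.75 + $325.83 + $46.55 + $116.37 = $1829.06
Net pay = $4654.67 − $1829.06 = $2825.61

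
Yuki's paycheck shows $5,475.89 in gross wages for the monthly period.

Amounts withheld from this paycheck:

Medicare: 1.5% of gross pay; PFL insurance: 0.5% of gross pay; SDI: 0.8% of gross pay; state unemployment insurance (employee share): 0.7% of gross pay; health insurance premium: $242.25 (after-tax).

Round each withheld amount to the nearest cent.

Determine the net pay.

SDI: $5,475.89 × 0.008 = $43.81
State unemployment insurance (employee share): $5,475.89 × 0.007 = $38.33
PFL insurance: $5,475.89 × 0.005 = $27.38
Medicare: $5,475.89 × 0.015 = $82.14
Health insurance premium: $242.25
Total deductions = $43.81 + $38.33 + $27.38 + $82.14 + $242.25 = $433.91
Net pay = $5,475.89 − $433.91 = $5,041.98

$5,041.98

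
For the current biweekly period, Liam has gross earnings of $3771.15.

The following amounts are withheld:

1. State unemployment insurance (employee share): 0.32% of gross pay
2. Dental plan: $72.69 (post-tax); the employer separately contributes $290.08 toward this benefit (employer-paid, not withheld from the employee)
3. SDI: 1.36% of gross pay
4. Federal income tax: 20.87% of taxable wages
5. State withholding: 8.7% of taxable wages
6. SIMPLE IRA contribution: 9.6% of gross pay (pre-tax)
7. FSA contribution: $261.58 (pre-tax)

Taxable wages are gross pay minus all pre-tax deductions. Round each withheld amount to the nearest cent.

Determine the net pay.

$2080.76

SIMPLE IRA contribution: $3771.15 × 0.096 = $362.03
FSA contribution: $261.58
Pre-tax total = $362.03 + $261.58 = $623.61
Taxable wages = $3771.15 − $623.61 = $3147.54
State withholding: $3147.54 × 0.087 = $273.84
Federal income tax: $3147.54 × 0.2087 = $656.89
State unemployment insurance (employee share): $3771.15 × 0.0032 = $12.07
SDI: $3771.15 × 0.0136 = $51.29
Dental plan: $72.69
(Employer's $290.08 toward dental plan is not withheld from the employee.)
Total deductions = $362.03 + $261.58 + $273.84 + $656.89 + $12.07 + $51.29 + $72.69 = $1690.39
Net pay = $3771.15 − $1690.39 = $2080.76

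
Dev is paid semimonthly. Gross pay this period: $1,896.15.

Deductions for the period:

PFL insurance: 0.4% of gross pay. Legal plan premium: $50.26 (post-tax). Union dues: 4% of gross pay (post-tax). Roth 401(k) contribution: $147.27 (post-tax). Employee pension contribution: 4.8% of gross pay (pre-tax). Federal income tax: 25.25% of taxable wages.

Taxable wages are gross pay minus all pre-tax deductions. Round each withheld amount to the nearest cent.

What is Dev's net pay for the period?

$1,068.37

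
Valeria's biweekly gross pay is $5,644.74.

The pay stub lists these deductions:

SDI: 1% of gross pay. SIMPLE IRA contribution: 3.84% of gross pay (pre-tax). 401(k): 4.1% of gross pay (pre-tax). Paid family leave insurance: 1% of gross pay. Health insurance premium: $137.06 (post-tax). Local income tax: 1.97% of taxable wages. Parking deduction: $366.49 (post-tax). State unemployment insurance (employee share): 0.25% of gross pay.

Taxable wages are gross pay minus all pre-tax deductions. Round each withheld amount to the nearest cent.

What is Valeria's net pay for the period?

401(k): $5,644.74 × 0.041 = $231.43
SIMPLE IRA contribution: $5,644.74 × 0.0384 = $216.76
Pre-tax total = $231.43 + $216.76 = $448.19
Taxable wages = $5,644.74 − $448.19 = $5,196.55
Local income tax: $5,196.55 × 0.0197 = $102.37
SDI: $5,644.74 × 0.01 = $56.45
State unemployment insurance (employee share): $5,644.74 × 0.0025 = $14.11
Paid family leave insurance: $5,644.74 × 0.01 = $56.45
Parking deduction: $366.49
Health insurance premium: $137.06
Total deductions = $231.43 + $216.76 + $102.37 + $56.45 + $14.11 + $56.45 + $366.49 + $137.06 = $1,181.12
Net pay = $5,644.74 − $1,181.12 = $4,463.62

$4,463.62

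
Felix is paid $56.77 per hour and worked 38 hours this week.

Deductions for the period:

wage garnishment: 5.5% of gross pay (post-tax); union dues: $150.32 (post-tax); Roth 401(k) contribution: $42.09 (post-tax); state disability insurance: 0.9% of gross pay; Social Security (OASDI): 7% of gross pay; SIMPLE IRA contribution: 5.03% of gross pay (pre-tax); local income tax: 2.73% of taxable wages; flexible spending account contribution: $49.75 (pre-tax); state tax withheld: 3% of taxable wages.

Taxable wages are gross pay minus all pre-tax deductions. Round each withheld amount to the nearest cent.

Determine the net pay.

$1402.97

Gross pay: 38 × $56.77 = $2157.26
SIMPLE IRA contribution: $2157.26 × 0.0503 = $108.51
Flexible spending account contribution: $49.75
Pre-tax total = $108.51 + $49.75 = $158.26
Taxable wages = $2157.26 − $158.26 = $1999.00
Local income tax: $1999.00 × 0.0273 = $54.57
State tax withheld: $1999.00 × 0.03 = $59.97
Social Security (OASDI): $2157.26 × 0.07 = $151.01
State disability insurance: $2157.26 × 0.009 = $19.42
Wage garnishment: $2157.26 × 0.055 = $118.65
Union dues: $150.32
Roth 401(k) contribution: $42.09
Total deductions = $108.51 + $49.75 + $54.57 + $59.97 + $151.01 + $19.42 + $118.65 + $150.32 + $42.09 = $754.29
Net pay = $2157.26 − $754.29 = $1402.97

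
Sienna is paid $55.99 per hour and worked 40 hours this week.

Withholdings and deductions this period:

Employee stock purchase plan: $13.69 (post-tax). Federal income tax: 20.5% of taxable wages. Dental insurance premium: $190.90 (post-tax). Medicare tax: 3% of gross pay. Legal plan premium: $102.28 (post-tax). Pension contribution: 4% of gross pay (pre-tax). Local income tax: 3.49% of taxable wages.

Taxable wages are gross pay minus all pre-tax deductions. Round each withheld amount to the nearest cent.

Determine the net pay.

Gross pay: 40 × $55.99 = $2,239.60
Pension contribution: $2,239.60 × 0.04 = $89.58
Taxable wages = $2,239.60 − $89.58 = $2,150.02
Local income tax: $2,150.02 × 0.0349 = $75.04
Federal income tax: $2,150.02 × 0.205 = $440.75
Medicare tax: $2,239.60 × 0.03 = $67.19
Dental insurance premium: $190.90
Legal plan premium: $102.28
Employee stock purchase plan: $13.69
Total deductions = $89.58 + $75.04 + $440.75 + $67.19 + $190.90 + $102.28 + $13.69 = $979.43
Net pay = $2,239.60 − $979.43 = $1,260.17

$1,260.17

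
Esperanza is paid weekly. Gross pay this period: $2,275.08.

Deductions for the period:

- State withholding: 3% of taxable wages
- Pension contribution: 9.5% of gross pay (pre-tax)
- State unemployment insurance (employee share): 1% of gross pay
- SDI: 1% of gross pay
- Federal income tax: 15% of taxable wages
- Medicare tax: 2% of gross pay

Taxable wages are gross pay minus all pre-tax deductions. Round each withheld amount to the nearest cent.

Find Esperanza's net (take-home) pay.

Pension contribution: $2,275.08 × 0.095 = $216.13
Taxable wages = $2,275.08 − $216.13 = $2,058.95
Federal income tax: $2,058.95 × 0.15 = $308.84
State withholding: $2,058.95 × 0.03 = $61.77
State unemployment insurance (employee share): $2,275.08 × 0.01 = $22.75
SDI: $2,275.08 × 0.01 = $22.75
Medicare tax: $2,275.08 × 0.02 = $45.50
Total deductions = $216.13 + $308.84 + $61.77 + $22.75 + $22.75 + $45.50 = $677.74
Net pay = $2,275.08 − $677.74 = $1,597.34

$1,597.34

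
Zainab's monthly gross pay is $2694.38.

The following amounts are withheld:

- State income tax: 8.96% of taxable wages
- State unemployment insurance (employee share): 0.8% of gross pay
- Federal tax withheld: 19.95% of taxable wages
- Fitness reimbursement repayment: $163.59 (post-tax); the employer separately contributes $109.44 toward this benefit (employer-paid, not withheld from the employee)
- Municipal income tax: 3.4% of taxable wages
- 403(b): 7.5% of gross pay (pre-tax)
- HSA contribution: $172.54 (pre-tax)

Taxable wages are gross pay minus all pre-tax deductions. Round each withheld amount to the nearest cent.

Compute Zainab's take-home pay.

$1385.10

403(b): $2694.38 × 0.075 = $202.08
HSA contribution: $172.54
Pre-tax total = $202.08 + $172.54 = $374.62
Taxable wages = $2694.38 − $374.62 = $2319.76
Federal tax withheld: $2319.76 × 0.1995 = $462.79
State income tax: $2319.76 × 0.0896 = $207.85
Municipal income tax: $2319.76 × 0.034 = $78.87
State unemployment insurance (employee share): $2694.38 × 0.008 = $21.56
Fitness reimbursement repayment: $163.59
(Employer's $109.44 toward fitness reimbursement repayment is not withheld from the employee.)
Total deductions = $202.08 + $172.54 + $462.79 + $207.85 + $78.87 + $21.56 + $163.59 = $1309.28
Net pay = $2694.38 − $1309.28 = $1385.10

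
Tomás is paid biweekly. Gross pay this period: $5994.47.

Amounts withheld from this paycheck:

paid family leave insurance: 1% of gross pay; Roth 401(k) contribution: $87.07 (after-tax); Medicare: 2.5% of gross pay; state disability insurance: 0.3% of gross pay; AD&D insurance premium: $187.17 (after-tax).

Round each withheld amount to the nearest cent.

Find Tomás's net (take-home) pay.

$5492.45

State disability insurance: $5994.47 × 0.003 = $17.98
Paid family leave insurance: $5994.47 × 0.01 = $59.94
Medicare: $5994.47 × 0.025 = $149.86
Roth 401(k) contribution: $87.07
AD&D insurance premium: $187.17
Total deductions = $17.98 + $59.94 + $149.86 + $87.07 + $187.17 = $502.02
Net pay = $5994.47 − $502.02 = $5492.45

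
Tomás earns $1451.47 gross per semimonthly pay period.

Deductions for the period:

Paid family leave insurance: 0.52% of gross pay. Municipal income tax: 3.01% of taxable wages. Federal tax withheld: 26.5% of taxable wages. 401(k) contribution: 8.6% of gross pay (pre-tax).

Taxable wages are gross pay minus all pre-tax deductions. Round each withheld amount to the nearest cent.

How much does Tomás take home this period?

401(k) contribution: $1451.47 × 0.086 = $124.83
Taxable wages = $1451.47 − $124.83 = $1326.64
Federal tax withheld: $1326.64 × 0.265 = $351.56
Municipal income tax: $1326.64 × 0.0301 = $39.93
Paid family leave insurance: $1451.47 × 0.0052 = $7.55
Total deductions = $124.83 + $351.56 + $39.93 + $7.55 = $523.87
Net pay = $1451.47 − $523.87 = $927.60

$927.60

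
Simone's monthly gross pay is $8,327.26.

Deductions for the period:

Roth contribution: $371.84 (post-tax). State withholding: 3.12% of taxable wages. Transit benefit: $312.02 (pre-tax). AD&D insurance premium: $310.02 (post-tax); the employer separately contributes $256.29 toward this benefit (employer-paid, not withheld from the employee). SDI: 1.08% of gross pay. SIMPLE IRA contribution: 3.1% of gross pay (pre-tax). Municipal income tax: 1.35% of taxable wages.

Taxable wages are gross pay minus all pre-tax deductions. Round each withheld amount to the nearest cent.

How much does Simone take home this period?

Transit benefit: $312.02
SIMPLE IRA contribution: $8,327.26 × 0.031 = $258.15
Pre-tax total = $312.02 + $258.15 = $570.17
Taxable wages = $8,327.26 − $570.17 = $7,757.09
Municipal income tax: $7,757.09 × 0.0135 = $104.72
State withholding: $7,757.09 × 0.0312 = $242.02
SDI: $8,327.26 × 0.0108 = $89.93
Roth contribution: $371.84
AD&D insurance premium: $310.02
(Employer's $256.29 toward AD&D insurance premium is not withheld from the employee.)
Total deductions = $312.02 + $258.15 + $104.72 + $242.02 + $89.93 + $371.84 + $310.02 = $1,688.70
Net pay = $8,327.26 − $1,688.70 = $6,638.56

$6,638.56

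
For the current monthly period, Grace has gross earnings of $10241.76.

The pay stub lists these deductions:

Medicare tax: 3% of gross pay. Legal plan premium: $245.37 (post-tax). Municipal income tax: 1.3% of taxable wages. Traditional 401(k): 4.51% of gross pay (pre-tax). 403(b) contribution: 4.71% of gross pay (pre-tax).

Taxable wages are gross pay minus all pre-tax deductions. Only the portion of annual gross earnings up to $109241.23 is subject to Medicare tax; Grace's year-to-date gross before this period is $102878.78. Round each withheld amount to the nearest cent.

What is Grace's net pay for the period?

$8740.36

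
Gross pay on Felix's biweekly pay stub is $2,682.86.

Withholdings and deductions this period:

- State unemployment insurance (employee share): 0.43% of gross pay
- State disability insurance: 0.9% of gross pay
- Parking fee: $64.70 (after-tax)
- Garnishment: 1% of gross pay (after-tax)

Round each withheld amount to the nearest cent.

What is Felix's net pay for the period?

$2,555.64

State unemployment insurance (employee share): $2,682.86 × 0.0043 = $11.54
State disability insurance: $2,682.86 × 0.009 = $24.15
Garnishment: $2,682.86 × 0.01 = $26.83
Parking fee: $64.70
Total deductions = $11.54 + $24.15 + $26.83 + $64.70 = $127.22
Net pay = $2,682.86 − $127.22 = $2,555.64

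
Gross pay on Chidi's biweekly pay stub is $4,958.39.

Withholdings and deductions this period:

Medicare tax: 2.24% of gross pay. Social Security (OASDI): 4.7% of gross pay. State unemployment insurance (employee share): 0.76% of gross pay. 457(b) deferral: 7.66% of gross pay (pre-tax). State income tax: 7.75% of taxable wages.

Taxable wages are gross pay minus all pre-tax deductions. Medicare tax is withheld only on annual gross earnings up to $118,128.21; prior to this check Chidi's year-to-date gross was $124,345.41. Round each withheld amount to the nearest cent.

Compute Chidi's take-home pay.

$3,953.02

457(b) deferral: $4,958.39 × 0.0766 = $379.81
Taxable wages = $4,958.39 − $379.81 = $4,578.58
State income tax: $4,578.58 × 0.0775 = $354.84
Medicare tax: annual cap $118,128.21 already reached (YTD $124,345.41), so $0.00
State unemployment insurance (employee share): $4,958.39 × 0.0076 = $37.68
Social Security (OASDI): $4,958.39 × 0.047 = $233.04
Total deductions = $379.81 + $354.84 + $0.00 + $37.68 + $233.04 = $1,005.37
Net pay = $4,958.39 − $1,005.37 = $3,953.02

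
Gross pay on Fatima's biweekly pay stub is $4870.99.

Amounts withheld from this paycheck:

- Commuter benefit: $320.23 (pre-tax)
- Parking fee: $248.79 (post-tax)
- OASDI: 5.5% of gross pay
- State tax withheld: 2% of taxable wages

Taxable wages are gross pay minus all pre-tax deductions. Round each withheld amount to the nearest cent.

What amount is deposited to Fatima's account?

$3943.05

Commuter benefit: $320.23
Taxable wages = $4870.99 − $320.23 = $4550.76
State tax withheld: $4550.76 × 0.02 = $91.02
OASDI: $4870.99 × 0.055 = $267.90
Parking fee: $248.79
Total deductions = $320.23 + $91.02 + $267.90 + $248.79 = $927.94
Net pay = $4870.99 − $927.94 = $3943.05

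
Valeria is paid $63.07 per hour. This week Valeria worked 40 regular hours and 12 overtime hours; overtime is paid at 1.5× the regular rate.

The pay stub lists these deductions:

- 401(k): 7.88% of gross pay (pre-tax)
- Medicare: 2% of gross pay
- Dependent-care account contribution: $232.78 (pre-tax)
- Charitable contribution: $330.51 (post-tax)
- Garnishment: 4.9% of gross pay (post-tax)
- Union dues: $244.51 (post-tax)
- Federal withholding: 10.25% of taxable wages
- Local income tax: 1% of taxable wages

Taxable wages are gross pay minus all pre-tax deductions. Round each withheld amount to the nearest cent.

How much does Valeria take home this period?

$1,956.69

Regular pay: 40 × $63.07 = $2,522.80
Overtime pay: 12 × $63.07 × 1.5 = $1,135.26
Gross pay = $2,522.80 + $1,135.26 = $3,658.06
Dependent-care account contribution: $232.78
401(k): $3,658.06 × 0.0788 = $288.26
Pre-tax total = $232.78 + $288.26 = $521.04
Taxable wages = $3,658.06 − $521.04 = $3,137.02
Local income tax: $3,137.02 × 0.01 = $31.37
Federal withholding: $3,137.02 × 0.1025 = $321.54
Medicare: $3,658.06 × 0.02 = $73.16
Charitable contribution: $330.51
Union dues: $244.51
Garnishment: $3,658.06 × 0.049 = $179.24
Total deductions = $232.78 + $288.26 + $31.37 + $321.54 + $73.16 + $330.51 + $244.51 + $179.24 = $1,701.37
Net pay = $3,658.06 − $1,701.37 = $1,956.69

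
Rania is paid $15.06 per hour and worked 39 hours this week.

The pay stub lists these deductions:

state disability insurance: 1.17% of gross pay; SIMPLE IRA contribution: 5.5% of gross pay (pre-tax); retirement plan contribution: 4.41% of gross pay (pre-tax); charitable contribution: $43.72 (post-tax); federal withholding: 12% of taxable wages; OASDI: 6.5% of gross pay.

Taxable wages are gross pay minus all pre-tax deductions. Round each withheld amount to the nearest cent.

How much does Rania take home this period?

$376.87

Gross pay: 39 × $15.06 = $587.34
SIMPLE IRA contribution: $587.34 × 0.055 = $32.30
Retirement plan contribution: $587.34 × 0.0441 = $25.90
Pre-tax total = $32.30 + $25.90 = $58.20
Taxable wages = $587.34 − $58.20 = $529.14
Federal withholding: $529.14 × 0.12 = $63.50
OASDI: $587.34 × 0.065 = $38.18
State disability insurance: $587.34 × 0.0117 = $6.87
Charitable contribution: $43.72
Total deductions = $32.30 + $25.90 + $63.50 + $38.18 + $6.87 + $43.72 = $210.47
Net pay = $587.34 − $210.47 = $376.87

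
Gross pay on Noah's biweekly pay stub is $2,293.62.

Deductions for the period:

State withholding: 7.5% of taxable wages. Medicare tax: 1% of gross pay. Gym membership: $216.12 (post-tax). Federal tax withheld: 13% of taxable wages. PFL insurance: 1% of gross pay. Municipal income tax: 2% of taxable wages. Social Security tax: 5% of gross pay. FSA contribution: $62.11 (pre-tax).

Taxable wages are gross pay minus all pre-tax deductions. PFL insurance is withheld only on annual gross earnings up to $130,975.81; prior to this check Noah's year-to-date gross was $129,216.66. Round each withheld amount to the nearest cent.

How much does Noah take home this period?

$1,358.09

FSA contribution: $62.11
Taxable wages = $2,293.62 − $62.11 = $2,231.51
Municipal income tax: $2,231.51 × 0.02 = $44.63
Federal tax withheld: $2,231.51 × 0.13 = $290.10
State withholding: $2,231.51 × 0.075 = $167.36
Social Security tax: $2,293.62 × 0.05 = $114.68
Medicare tax: $2,293.62 × 0.01 = $22.94
PFL insurance: only $130,975.81 − $129,216.66 = $1,759.15 of this check is subject → $1,759.15 × 0.01 = $17.59
Gym membership: $216.12
Total deductions = $62.11 + $44.63 + $290.10 + $167.36 + $114.68 + $22.94 + $17.59 + $216.12 = $935.53
Net pay = $2,293.62 − $935.53 = $1,358.09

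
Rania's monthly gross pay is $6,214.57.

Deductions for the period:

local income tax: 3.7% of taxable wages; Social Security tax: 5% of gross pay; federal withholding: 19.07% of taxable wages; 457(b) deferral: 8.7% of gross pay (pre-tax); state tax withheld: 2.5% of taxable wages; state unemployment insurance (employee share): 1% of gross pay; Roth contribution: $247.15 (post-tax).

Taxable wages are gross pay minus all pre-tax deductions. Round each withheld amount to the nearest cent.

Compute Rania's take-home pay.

$3,620.08

457(b) deferral: $6,214.57 × 0.087 = $540.67
Taxable wages = $6,214.57 − $540.67 = $5,673.90
Federal withholding: $5,673.90 × 0.1907 = $1,082.01
Local income tax: $5,673.90 × 0.037 = $209.93
State tax withheld: $5,673.90 × 0.025 = $141.85
State unemployment insurance (employee share): $6,214.57 × 0.01 = $62.15
Social Security tax: $6,214.57 × 0.05 = $310.73
Roth contribution: $247.15
Total deductions = $540.67 + $1,082.01 + $209.93 + $141.85 + $62.15 + $310.73 + $247.15 = $2,594.49
Net pay = $6,214.57 − $2,594.49 = $3,620.08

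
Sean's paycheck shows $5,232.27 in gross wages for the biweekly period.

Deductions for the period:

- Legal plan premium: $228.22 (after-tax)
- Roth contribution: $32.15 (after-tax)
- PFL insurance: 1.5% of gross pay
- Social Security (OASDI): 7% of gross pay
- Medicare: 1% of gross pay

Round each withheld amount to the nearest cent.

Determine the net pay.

$4,474.84

Medicare: $5,232.27 × 0.01 = $52.32
Social Security (OASDI): $5,232.27 × 0.07 = $366.26
PFL insurance: $5,232.27 × 0.015 = $78.48
Legal plan premium: $228.22
Roth contribution: $32.15
Total deductions = $52.32 + $366.26 + $78.48 + $228.22 + $32.15 = $757.43
Net pay = $5,232.27 − $757.43 = $4,474.84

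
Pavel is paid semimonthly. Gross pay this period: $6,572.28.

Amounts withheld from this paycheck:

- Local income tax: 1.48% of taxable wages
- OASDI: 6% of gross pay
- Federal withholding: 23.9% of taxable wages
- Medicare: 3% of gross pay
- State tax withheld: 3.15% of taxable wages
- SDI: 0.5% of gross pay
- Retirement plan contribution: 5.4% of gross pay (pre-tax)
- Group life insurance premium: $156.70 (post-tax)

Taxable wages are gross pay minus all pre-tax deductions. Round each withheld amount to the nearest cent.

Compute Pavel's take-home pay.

Retirement plan contribution: $6,572.28 × 0.054 = $354.90
Taxable wages = $6,572.28 − $354.90 = $6,217.38
Federal withholding: $6,217.38 × 0.239 = $1,485.95
State tax withheld: $6,217.38 × 0.0315 = $195.85
Local income tax: $6,217.38 × 0.0148 = $92.02
SDI: $6,572.28 × 0.005 = $32.86
Medicare: $6,572.28 × 0.03 = $197.17
OASDI: $6,572.28 × 0.06 = $394.34
Group life insurance premium: $156.70
Total deductions = $354.90 + $1,485.95 + $195.85 + $92.02 + $32.86 + $197.17 + $394.34 + $156.70 = $2,909.79
Net pay = $6,572.28 − $2,909.79 = $3,662.49

$3,662.49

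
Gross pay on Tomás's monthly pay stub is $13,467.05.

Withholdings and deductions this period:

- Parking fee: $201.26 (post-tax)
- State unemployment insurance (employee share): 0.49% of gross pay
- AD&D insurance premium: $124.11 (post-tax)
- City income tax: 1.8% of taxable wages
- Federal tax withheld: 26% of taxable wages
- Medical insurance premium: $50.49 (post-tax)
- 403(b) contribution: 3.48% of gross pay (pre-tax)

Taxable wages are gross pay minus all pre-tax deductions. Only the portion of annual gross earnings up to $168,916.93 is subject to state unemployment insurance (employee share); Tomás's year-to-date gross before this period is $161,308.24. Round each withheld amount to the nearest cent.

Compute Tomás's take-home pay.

403(b) contribution: $13,467.05 × 0.0348 = $468.65
Taxable wages = $13,467.05 − $468.65 = $12,998.40
City income tax: $12,998.40 × 0.018 = $233.97
Federal tax withheld: $12,998.40 × 0.26 = $3,379.58
State unemployment insurance (employee share): only $168,916.93 − $161,308.24 = $7,608.69 of this check is subject → $7,608.69 × 0.0049 = $37.28
Parking fee: $201.26
AD&D insurance premium: $124.11
Medical insurance premium: $50.49
Total deductions = $468.65 + $233.97 + $3,379.58 + $37.28 + $201.26 + $124.11 + $50.49 = $4,495.34
Net pay = $13,467.05 − $4,495.34 = $8,971.71

$8,971.71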